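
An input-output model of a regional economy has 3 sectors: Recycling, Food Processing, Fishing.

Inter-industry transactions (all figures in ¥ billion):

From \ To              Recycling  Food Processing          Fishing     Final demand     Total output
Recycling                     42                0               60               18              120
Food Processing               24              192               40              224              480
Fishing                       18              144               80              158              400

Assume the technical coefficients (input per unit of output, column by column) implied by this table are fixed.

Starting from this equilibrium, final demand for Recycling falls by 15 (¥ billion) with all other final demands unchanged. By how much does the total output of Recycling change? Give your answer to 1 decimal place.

Technical coefficients a_ij = z_ij / X_j:
  a_11 = 42/120 = 0.35, a_21 = 24/120 = 0.20, a_31 = 18/120 = 0.15
  a_12 = 0/480 = 0.00, a_22 = 192/480 = 0.40, a_32 = 144/480 = 0.30
  a_13 = 60/400 = 0.15, a_23 = 40/400 = 0.10, a_33 = 80/400 = 0.20
I − A =
  [   0.65     0.00    -0.15]
  [  -0.20     0.60    -0.10]
  [  -0.15    -0.30     0.80]
Cofactors of I−A, C_ij = (−1)^(i+j)·(minor ij) (rows/columns in the sector order above):
  C_11 = (0.60)(0.80) − (-0.10)(-0.30) = 0.4500
  C_12 = −[(-0.20)(0.80) − (-0.10)(-0.15)] = 0.1750
  C_13 = (-0.20)(-0.30) − (0.60)(-0.15) = 0.1500
  C_21 = −[(0.00)(0.80) − (-0.15)(-0.30)] = 0.0450
  C_22 = (0.65)(0.80) − (-0.15)(-0.15) = 0.4975
  C_23 = −[(0.65)(-0.30) − (0.00)(-0.15)] = 0.1950
  C_31 = (0.00)(-0.10) − (-0.15)(0.60) = 0.0900
  C_32 = −[(0.65)(-0.10) − (-0.15)(-0.20)] = 0.0950
  C_33 = (0.65)(0.60) − (0.00)(-0.20) = 0.3900
det(I−A) = Σ_j (I−A)_1j·C_1j = (0.65)(0.4500) + (0.00)(0.1750) + (-0.15)(0.1500) = 0.2700
adj(I−A) = Cᵀ =
  [ 0.4500   0.0450   0.0900]
  [ 0.1750   0.4975   0.0950]
  [ 0.1500   0.1950   0.3900]
(I − A)⁻¹ = adj(I−A) / det(I−A) ≈
  [   1.6667     0.1667     0.3333]
  [   0.6481     1.8426     0.3519]
  [   0.5556     0.7222     1.4444]
Δx = (I − A)⁻¹ Δd with Δd having -15 in the Recycling component and 0 elsewhere.
So Δx_1 = L_11 · (-15), where L_11 = adj(I−A)_11 / det(I−A) = 0.4500 / 0.2700.
Δx_1 = 0.4500 × (-15) / 0.2700 = -6.75 / 0.2700 = -25.0.

Δx_1 = -25.0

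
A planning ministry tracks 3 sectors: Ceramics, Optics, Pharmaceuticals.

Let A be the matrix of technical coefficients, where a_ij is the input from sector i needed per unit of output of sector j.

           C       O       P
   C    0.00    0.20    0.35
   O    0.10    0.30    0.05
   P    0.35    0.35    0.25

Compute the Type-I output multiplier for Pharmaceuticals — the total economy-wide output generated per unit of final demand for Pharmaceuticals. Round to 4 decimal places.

I − A =
  [   1.00    -0.20    -0.35]
  [  -0.10     0.70    -0.05]
  [  -0.35    -0.35     0.75]
Cofactors of I−A, C_ij = (−1)^(i+j)·(minor ij) (rows/columns in the sector order above):
  C_11 = (0.70)(0.75) − (-0.05)(-0.35) = 0.5075
  C_12 = −[(-0.10)(0.75) − (-0.05)(-0.35)] = 0.0925
  C_13 = (-0.10)(-0.35) − (0.70)(-0.35) = 0.2800
  C_21 = −[(-0.20)(0.75) − (-0.35)(-0.35)] = 0.2725
  C_22 = (1.00)(0.75) − (-0.35)(-0.35) = 0.6275
  C_23 = −[(1.00)(-0.35) − (-0.20)(-0.35)] = 0.4200
  C_31 = (-0.20)(-0.05) − (-0.35)(0.70) = 0.2550
  C_32 = −[(1.00)(-0.05) − (-0.35)(-0.10)] = 0.0850
  C_33 = (1.00)(0.70) − (-0.20)(-0.10) = 0.6800
det(I−A) = Σ_j (I−A)_1j·C_1j = (1.00)(0.5075) + (-0.20)(0.0925) + (-0.35)(0.2800) = 0.3910
adj(I−A) = Cᵀ =
  [ 0.5075   0.2725   0.2550]
  [ 0.0925   0.6275   0.0850]
  [ 0.2800   0.4200   0.6800]
(I − A)⁻¹ = adj(I−A) / det(I−A) ≈
  [   1.29795     0.69693     0.65217]
  [   0.23657     1.60486     0.21739]
  [   0.71611     1.07417     1.73913]
The output multiplier for sector j is the column-j sum of the Leontief inverse (I − A)⁻¹ = adj(I−A) / det(I−A).
Column P of adj(I−A): (0.2550, 0.0850, 0.6800); det(I−A) = 0.3910.
m_P = (0.2550 + 0.0850 + 0.6800) / 0.3910 = 1.02 / 0.3910 ≈ 2.6087.

m_P = 2.6087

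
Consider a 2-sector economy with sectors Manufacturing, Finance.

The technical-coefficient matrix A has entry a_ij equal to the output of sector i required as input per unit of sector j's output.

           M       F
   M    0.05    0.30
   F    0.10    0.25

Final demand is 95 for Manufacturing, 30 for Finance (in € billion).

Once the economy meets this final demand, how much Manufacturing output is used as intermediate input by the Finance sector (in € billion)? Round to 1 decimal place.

z_MF = 16.7

I − A =
  [   0.95    -0.30]
  [  -0.10     0.75]
det(I−A) = (0.95)(0.75) − (-0.30)(-0.10) = 0.6825
adj(I−A) = [[0.75, 0.30], [0.10, 0.95]]
(I − A)⁻¹ = adj(I−A) / det(I−A) ≈
  [   1.0989     0.4396]
  [   0.1465     1.3919]
First solve x = (I − A)⁻¹ d = adj(I−A)·d / det(I−A); in particular x_F = (0.10·95 + 0.95·30) / 0.6825 = 38.00 / 0.6825 ≈ 55.678.
Intermediate flow from M to F: z_MF = a_MF · x_F = 0.30 × 38.00 / 0.6825 = 11.40 / 0.6825 ≈ 16.7.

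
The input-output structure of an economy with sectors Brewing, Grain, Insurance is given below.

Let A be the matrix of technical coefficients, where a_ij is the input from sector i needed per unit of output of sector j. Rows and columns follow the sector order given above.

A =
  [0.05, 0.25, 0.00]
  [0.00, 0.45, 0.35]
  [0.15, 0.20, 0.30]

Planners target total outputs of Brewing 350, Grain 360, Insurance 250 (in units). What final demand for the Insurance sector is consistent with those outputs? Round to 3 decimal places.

d_3 = 50.500

I − A =
  [   0.95    -0.25     0.00]
  [   0.00     0.55    -0.35]
  [  -0.15    -0.20     0.70]
d = (I − A) x:
  d_1 = (+0.95)·350 + (-0.25)·360 + (+0.00)·250 = 242.500
  d_2 = (+0.00)·350 + (+0.55)·360 + (-0.35)·250 = 110.500
  d_3 = (-0.15)·350 + (-0.20)·360 + (+0.70)·250 = 50.500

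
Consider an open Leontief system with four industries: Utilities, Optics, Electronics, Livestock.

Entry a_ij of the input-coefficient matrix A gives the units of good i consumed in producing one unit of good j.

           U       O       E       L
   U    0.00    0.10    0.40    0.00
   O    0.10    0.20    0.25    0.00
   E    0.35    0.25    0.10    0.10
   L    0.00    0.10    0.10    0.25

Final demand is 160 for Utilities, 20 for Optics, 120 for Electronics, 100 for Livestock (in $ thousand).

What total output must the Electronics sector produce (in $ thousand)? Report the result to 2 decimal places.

x_E = 318.49

I − A =
  [   1.00    -0.10    -0.40     0.00]
  [  -0.10     0.80    -0.25     0.00]
  [  -0.35    -0.25     0.90    -0.10]
  [   0.00    -0.10    -0.10     0.75]
Compute the cofactors C_ij = (−1)^(i+j)·(3×3 minor ij) of I−A; the adjugate is their transpose:
adj(I−A) = Cᵀ =
  [ 0.482625   0.145500   0.258750   0.034500]
  [ 0.132125   0.560000   0.217500   0.029000]
  [ 0.229750   0.223750   0.592500   0.079000]
  [ 0.048250   0.104500   0.108000   0.517750]
det(I−A) = Σ_j (I−A)_1j·C_1j = (1.00)(0.482625) + (-0.10)(0.132125) + (-0.40)(0.229750) + (0.00)(0.048250) = 0.3775125
(I − A)⁻¹ = adj(I−A) / det(I−A) ≈
  [   1.2784     0.3854     0.6854     0.0914]
  [   0.3500     1.4834     0.5761     0.0768]
  [   0.6086     0.5927     1.5695     0.2093]
  [   0.1278     0.2768     0.2861     1.3715]
x = (I − A)⁻¹ d = adj(I−A)·d / det(I−A), with det(I−A) = 0.3775125:
  x_U = (0.482625·160 + 0.145500·20 + 0.258750·120 + 0.034500·100) / 0.3775125 = 114.63 / 0.3775125 ≈ 303.65
  x_O = (0.132125·160 + 0.560000·20 + 0.217500·120 + 0.029000·100) / 0.3775125 = 61.34 / 0.3775125 ≈ 162.48
  x_E = (0.229750·160 + 0.223750·20 + 0.592500·120 + 0.079000·100) / 0.3775125 = 120.235 / 0.3775125 ≈ 318.49
  x_L = (0.048250·160 + 0.104500·20 + 0.108000·120 + 0.517750·100) / 0.3775125 = 74.545 / 0.3775125 ≈ 197.46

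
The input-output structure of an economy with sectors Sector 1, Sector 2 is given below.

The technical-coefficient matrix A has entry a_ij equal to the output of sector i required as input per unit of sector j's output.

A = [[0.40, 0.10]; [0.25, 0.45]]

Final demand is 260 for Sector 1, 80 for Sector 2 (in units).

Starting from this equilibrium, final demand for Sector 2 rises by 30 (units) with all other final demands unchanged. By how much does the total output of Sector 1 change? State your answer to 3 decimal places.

I − A =
  [   0.60    -0.10]
  [  -0.25     0.55]
det(I−A) = (0.60)(0.55) − (-0.10)(-0.25) = 0.3050
adj(I−A) = [[0.55, 0.10], [0.25, 0.60]]
(I − A)⁻¹ = adj(I−A) / det(I−A) ≈
  [   1.8033     0.3279]
  [   0.8197     1.9672]
Δx = (I − A)⁻¹ Δd with Δd having +30 in the Sector 2 component and 0 elsewhere.
So Δx_1 = L_12 · (+30), where L_12 = adj(I−A)_12 / det(I−A) = 0.10 / 0.3050.
Δx_1 = 0.10 × (+30) / 0.3050 = 3.00 / 0.3050 ≈ 9.836.

Δx_1 = 9.836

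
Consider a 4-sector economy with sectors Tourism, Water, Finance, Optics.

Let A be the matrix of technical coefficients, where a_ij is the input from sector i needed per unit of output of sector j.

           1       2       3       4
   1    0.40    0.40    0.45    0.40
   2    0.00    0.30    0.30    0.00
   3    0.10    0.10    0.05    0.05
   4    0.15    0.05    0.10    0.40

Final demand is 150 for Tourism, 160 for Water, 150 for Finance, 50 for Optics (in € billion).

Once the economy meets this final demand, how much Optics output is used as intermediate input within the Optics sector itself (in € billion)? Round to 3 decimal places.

z_44 = 169.795

I − A =
  [   0.60    -0.40    -0.45    -0.40]
  [   0.00     0.70    -0.30     0.00]
  [  -0.10    -0.10     0.95    -0.05]
  [  -0.15    -0.05    -0.10     0.60]
Compute the cofactors C_ij = (−1)^(i+j)·(3×3 minor ij) of I−A; the adjugate is their transpose:
adj(I−A) = Cᵀ =
  [ 0.376750   0.277125   0.295000   0.275750]
  [ 0.020250   0.247625   0.090000   0.021000]
  [ 0.047250   0.060500   0.210000   0.049000]
  [ 0.103750   0.100000   0.116250   0.337500]
det(I−A) = Σ_j (I−A)_1j·C_1j = (0.60)(0.376750) + (-0.40)(0.020250) + (-0.45)(0.047250) + (-0.40)(0.103750) = 0.1551875
(I − A)⁻¹ = adj(I−A) / det(I−A) ≈
  [   2.4277     1.7857     1.9009     1.7769]
  [   0.1305     1.5957     0.5799     0.1353]
  [   0.3045     0.3899     1.3532     0.3157]
  [   0.6685     0.6444     0.7491     2.1748]
First solve x = (I − A)⁻¹ d = adj(I−A)·d / det(I−A); in particular x_4 = (0.103750·150 + 0.100000·160 + 0.116250·150 + 0.337500·50) / 0.1551875 = 65.875 / 0.1551875 ≈ 424.48651.
Intermediate flow from 4 to 4: z_44 = a_44 · x_4 = 0.40 × 65.875 / 0.1551875 = 26.35 / 0.1551875 ≈ 169.795.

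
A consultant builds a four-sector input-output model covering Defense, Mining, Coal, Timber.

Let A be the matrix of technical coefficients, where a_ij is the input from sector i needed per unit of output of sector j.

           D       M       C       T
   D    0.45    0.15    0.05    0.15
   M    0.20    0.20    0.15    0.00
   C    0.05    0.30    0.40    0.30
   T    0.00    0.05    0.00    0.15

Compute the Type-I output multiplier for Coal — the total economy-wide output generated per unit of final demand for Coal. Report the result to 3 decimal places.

I − A =
  [   0.55    -0.15    -0.05    -0.15]
  [  -0.20     0.80    -0.15     0.00]
  [  -0.05    -0.30     0.60    -0.30]
  [   0.00    -0.05     0.00     0.85]
Compute the cofactors C_ij = (−1)^(i+j)·(3×3 minor ij) of I−A; the adjugate is their transpose:
adj(I−A) = Cᵀ =
  [ 0.367500   0.094500   0.054250   0.084000]
  [ 0.108375   0.278375   0.078625   0.046875]
  [ 0.088000   0.155250   0.347000   0.138000]
  [ 0.006375   0.016375   0.004625   0.215125]
det(I−A) = Σ_j (I−A)_1j·C_1j = (0.55)(0.367500) + (-0.15)(0.108375) + (-0.05)(0.088000) + (-0.15)(0.006375) = 0.1805125
(I − A)⁻¹ = adj(I−A) / det(I−A) ≈
  [   2.0359     0.5235     0.3005     0.4653]
  [   0.6004     1.5421     0.4356     0.2597]
  [   0.4875     0.8601     1.9223     0.7645]
  [   0.0353     0.0907     0.0256     1.1917]
The output multiplier for sector j is the column-j sum of the Leontief inverse (I − A)⁻¹ = adj(I−A) / det(I−A).
Column C of adj(I−A): (0.054250, 0.078625, 0.347000, 0.004625); det(I−A) = 0.1805125.
m_C = (0.054250 + 0.078625 + 0.347000 + 0.004625) / 0.1805125 = 0.4845 / 0.1805125 ≈ 2.684.

m_C = 2.684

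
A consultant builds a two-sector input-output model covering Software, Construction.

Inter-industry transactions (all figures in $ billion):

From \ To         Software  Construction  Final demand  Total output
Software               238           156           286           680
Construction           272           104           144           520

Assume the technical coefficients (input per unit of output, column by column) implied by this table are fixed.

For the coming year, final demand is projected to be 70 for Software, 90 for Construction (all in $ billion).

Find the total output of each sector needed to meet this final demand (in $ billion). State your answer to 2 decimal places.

x_S = 207.50, x_C = 216.25

Technical coefficients a_ij = z_ij / X_j:
  a_SS = 238/680 = 0.35, a_CS = 272/680 = 0.40
  a_SC = 156/520 = 0.30, a_CC = 104/520 = 0.20
I − A =
  [   0.65    -0.30]
  [  -0.40     0.80]
det(I−A) = (0.65)(0.80) − (-0.30)(-0.40) = 0.4000
adj(I−A) = [[0.80, 0.30], [0.40, 0.65]]
(I − A)⁻¹ = adj(I−A) / det(I−A) ≈
  [   2.0000     0.7500]
  [   1.0000     1.6250]
x = (I − A)⁻¹ d = adj(I−A)·d / det(I−A), with det(I−A) = 0.4000:
  x_S = (0.80·70 + 0.30·90) / 0.4000 = 83.00 / 0.4000 = 207.50
  x_C = (0.40·70 + 0.65·90) / 0.4000 = 86.50 / 0.4000 = 216.25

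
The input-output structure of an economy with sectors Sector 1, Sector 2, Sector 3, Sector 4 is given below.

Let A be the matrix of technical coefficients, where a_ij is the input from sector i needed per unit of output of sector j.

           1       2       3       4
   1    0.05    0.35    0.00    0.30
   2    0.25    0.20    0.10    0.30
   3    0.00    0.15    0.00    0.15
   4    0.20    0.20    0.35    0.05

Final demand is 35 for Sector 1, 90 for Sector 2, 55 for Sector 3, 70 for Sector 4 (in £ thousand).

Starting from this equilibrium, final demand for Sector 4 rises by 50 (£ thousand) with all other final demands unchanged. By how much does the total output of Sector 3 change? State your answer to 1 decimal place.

I − A =
  [   0.95    -0.35     0.00    -0.30]
  [  -0.25     0.80    -0.10    -0.30]
  [   0.00    -0.15     1.00    -0.15]
  [  -0.20    -0.20    -0.35     0.95]
Compute the cofactors C_ij = (−1)^(i+j)·(3×3 minor ij) of I−A; the adjugate is their transpose:
adj(I−A) = Cᵀ =
  [ 0.625000   0.389875   0.160000   0.345750]
  [ 0.287375   0.792625   0.210250   0.374250]
  [ 0.076125   0.165375   0.497875   0.154875]
  [ 0.220125   0.309875   0.261375   0.658250]
det(I−A) = Σ_j (I−A)_1j·C_1j = (0.95)(0.625000) + (-0.35)(0.287375) + (0.00)(0.076125) + (-0.30)(0.220125) = 0.42713125
(I − A)⁻¹ = adj(I−A) / det(I−A) ≈
  [   1.4633     0.9128     0.3746     0.8095]
  [   0.6728     1.8557     0.4922     0.8762]
  [   0.1782     0.3872     1.1656     0.3626]
  [   0.5154     0.7255     0.6119     1.5411]
Δx = (I − A)⁻¹ Δd with Δd having +50 in the Sector 4 component and 0 elsewhere.
So Δx_3 = L_34 · (+50), where L_34 = adj(I−A)_34 / det(I−A) = 0.154875 / 0.42713125.
Δx_3 = 0.154875 × (+50) / 0.42713125 = 7.74375 / 0.42713125 ≈ 18.1.

Δx_3 = 18.1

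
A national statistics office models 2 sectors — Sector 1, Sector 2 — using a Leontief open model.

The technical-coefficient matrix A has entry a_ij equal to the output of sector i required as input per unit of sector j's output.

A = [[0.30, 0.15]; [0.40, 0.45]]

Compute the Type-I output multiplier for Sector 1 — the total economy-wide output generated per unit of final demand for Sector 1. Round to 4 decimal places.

I − A =
  [   0.70    -0.15]
  [  -0.40     0.55]
det(I−A) = (0.70)(0.55) − (-0.15)(-0.40) = 0.3250
adj(I−A) = [[0.55, 0.15], [0.40, 0.70]]
(I − A)⁻¹ = adj(I−A) / det(I−A) ≈
  [   1.69231     0.46154]
  [   1.23077     2.15385]
The output multiplier for sector j is the column-j sum of the Leontief inverse (I − A)⁻¹ = adj(I−A) / det(I−A).
Column 1 of adj(I−A): (0.55, 0.40); det(I−A) = 0.3250.
m_1 = (0.55 + 0.40) / 0.3250 = 0.95 / 0.3250 ≈ 2.9231.

m_1 = 2.9231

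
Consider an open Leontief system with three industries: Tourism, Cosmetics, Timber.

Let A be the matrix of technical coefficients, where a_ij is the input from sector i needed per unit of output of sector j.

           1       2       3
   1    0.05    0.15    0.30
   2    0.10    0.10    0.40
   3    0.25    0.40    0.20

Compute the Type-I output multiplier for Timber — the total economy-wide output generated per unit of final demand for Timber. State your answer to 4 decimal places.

I − A =
  [   0.95    -0.15    -0.30]
  [  -0.10     0.90    -0.40]
  [  -0.25    -0.40     0.80]
Cofactors of I−A, C_ij = (−1)^(i+j)·(minor ij) (rows/columns in the sector order above):
  C_11 = (0.90)(0.80) − (-0.40)(-0.40) = 0.5600
  C_12 = −[(-0.10)(0.80) − (-0.40)(-0.25)] = 0.1800
  C_13 = (-0.10)(-0.40) − (0.90)(-0.25) = 0.2650
  C_21 = −[(-0.15)(0.80) − (-0.30)(-0.40)] = 0.2400
  C_22 = (0.95)(0.80) − (-0.30)(-0.25) = 0.6850
  C_23 = −[(0.95)(-0.40) − (-0.15)(-0.25)] = 0.4175
  C_31 = (-0.15)(-0.40) − (-0.30)(0.90) = 0.3300
  C_32 = −[(0.95)(-0.40) − (-0.30)(-0.10)] = 0.4100
  C_33 = (0.95)(0.90) − (-0.15)(-0.10) = 0.8400
det(I−A) = Σ_j (I−A)_1j·C_1j = (0.95)(0.5600) + (-0.15)(0.1800) + (-0.30)(0.2650) = 0.4255
adj(I−A) = Cᵀ =
  [ 0.5600   0.2400   0.3300]
  [ 0.1800   0.6850   0.4100]
  [ 0.2650   0.4175   0.8400]
(I − A)⁻¹ = adj(I−A) / det(I−A) ≈
  [   1.31610     0.56404     0.77556]
  [   0.42303     1.60987     0.96357]
  [   0.62280     0.98120     1.97415]
The output multiplier for sector j is the column-j sum of the Leontief inverse (I − A)⁻¹ = adj(I−A) / det(I−A).
Column 3 of adj(I−A): (0.3300, 0.4100, 0.8400); det(I−A) = 0.4255.
m_3 = (0.3300 + 0.4100 + 0.8400) / 0.4255 = 1.58 / 0.4255 ≈ 3.7133.

m_3 = 3.7133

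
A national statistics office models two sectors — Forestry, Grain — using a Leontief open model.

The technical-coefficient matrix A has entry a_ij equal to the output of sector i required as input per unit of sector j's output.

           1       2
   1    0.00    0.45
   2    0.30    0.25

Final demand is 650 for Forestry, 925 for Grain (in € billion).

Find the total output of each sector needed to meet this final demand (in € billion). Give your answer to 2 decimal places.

x_1 = 1469.51, x_2 = 1821.14

I − A =
  [   1.00    -0.45]
  [  -0.30     0.75]
det(I−A) = (1.00)(0.75) − (-0.45)(-0.30) = 0.6150
adj(I−A) = [[0.75, 0.45], [0.30, 1.00]]
(I − A)⁻¹ = adj(I−A) / det(I−A) ≈
  [   1.2195     0.7317]
  [   0.4878     1.6260]
x = (I − A)⁻¹ d = adj(I−A)·d / det(I−A), with det(I−A) = 0.6150:
  x_1 = (0.75·650 + 0.45·925) / 0.6150 = 903.75 / 0.6150 ≈ 1469.51
  x_2 = (0.30·650 + 1.00·925) / 0.6150 = 1120.00 / 0.6150 ≈ 1821.14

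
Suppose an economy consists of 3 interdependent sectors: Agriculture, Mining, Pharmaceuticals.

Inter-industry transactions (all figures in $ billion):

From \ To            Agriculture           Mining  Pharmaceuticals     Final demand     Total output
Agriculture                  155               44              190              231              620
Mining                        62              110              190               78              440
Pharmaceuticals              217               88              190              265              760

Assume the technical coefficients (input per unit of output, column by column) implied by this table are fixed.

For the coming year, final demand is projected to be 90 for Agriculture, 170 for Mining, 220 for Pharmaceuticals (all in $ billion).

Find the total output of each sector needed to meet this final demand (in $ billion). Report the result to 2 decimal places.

Technical coefficients a_ij = z_ij / X_j:
  a_11 = 155/620 = 0.25, a_21 = 62/620 = 0.10, a_31 = 217/620 = 0.35
  a_12 = 44/440 = 0.10, a_22 = 110/440 = 0.25, a_32 = 88/440 = 0.20
  a_13 = 190/760 = 0.25, a_23 = 190/760 = 0.25, a_33 = 190/760 = 0.25
I − A =
  [   0.75    -0.10    -0.25]
  [  -0.10     0.75    -0.25]
  [  -0.35    -0.20     0.75]
Cofactors of I−A, C_ij = (−1)^(i+j)·(minor ij) (rows/columns in the sector order above):
  C_11 = (0.75)(0.75) − (-0.25)(-0.20) = 0.5125
  C_12 = −[(-0.10)(0.75) − (-0.25)(-0.35)] = 0.1625
  C_13 = (-0.10)(-0.20) − (0.75)(-0.35) = 0.2825
  C_21 = −[(-0.10)(0.75) − (-0.25)(-0.20)] = 0.1250
  C_22 = (0.75)(0.75) − (-0.25)(-0.35) = 0.4750
  C_23 = −[(0.75)(-0.20) − (-0.10)(-0.35)] = 0.1850
  C_31 = (-0.10)(-0.25) − (-0.25)(0.75) = 0.2125
  C_32 = −[(0.75)(-0.25) − (-0.25)(-0.10)] = 0.2125
  C_33 = (0.75)(0.75) − (-0.10)(-0.10) = 0.5525
det(I−A) = Σ_j (I−A)_1j·C_1j = (0.75)(0.5125) + (-0.10)(0.1625) + (-0.25)(0.2825) = 0.2975
adj(I−A) = Cᵀ =
  [ 0.5125   0.1250   0.2125]
  [ 0.1625   0.4750   0.2125]
  [ 0.2825   0.1850   0.5525]
(I − A)⁻¹ = adj(I−A) / det(I−A) ≈
  [   1.7227     0.4202     0.7143]
  [   0.5462     1.5966     0.7143]
  [   0.9496     0.6218     1.8571]
x = (I − A)⁻¹ d = adj(I−A)·d / det(I−A), with det(I−A) = 0.2975:
  x_1 = (0.5125·90 + 0.1250·170 + 0.2125·220) / 0.2975 = 114.125 / 0.2975 ≈ 383.61
  x_2 = (0.1625·90 + 0.4750·170 + 0.2125·220) / 0.2975 = 142.125 / 0.2975 ≈ 477.73
  x_3 = (0.2825·90 + 0.1850·170 + 0.5525·220) / 0.2975 = 178.425 / 0.2975 ≈ 599.75

x_1 = 383.61, x_2 = 477.73, x_3 = 599.75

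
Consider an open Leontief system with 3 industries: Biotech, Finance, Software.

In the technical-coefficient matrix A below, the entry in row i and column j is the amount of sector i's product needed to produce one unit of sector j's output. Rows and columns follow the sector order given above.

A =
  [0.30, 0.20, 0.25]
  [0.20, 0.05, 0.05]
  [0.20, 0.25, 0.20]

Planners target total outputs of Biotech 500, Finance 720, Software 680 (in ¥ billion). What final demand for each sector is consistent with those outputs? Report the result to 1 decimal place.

I − A =
  [   0.70    -0.20    -0.25]
  [  -0.20     0.95    -0.05]
  [  -0.20    -0.25     0.80]
d = (I − A) x:
  d_B = (+0.70)·500 + (-0.20)·720 + (-0.25)·680 = 36.0
  d_F = (-0.20)·500 + (+0.95)·720 + (-0.05)·680 = 550.0
  d_S = (-0.20)·500 + (-0.25)·720 + (+0.80)·680 = 264.0

d_B = 36.0, d_F = 550.0, d_S = 264.0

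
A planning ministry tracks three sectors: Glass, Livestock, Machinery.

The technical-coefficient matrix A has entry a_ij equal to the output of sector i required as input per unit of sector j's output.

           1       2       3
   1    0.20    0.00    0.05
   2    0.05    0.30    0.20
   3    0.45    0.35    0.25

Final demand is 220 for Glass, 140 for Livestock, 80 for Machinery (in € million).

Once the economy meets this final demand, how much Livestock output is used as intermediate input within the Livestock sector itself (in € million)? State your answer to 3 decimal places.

I − A =
  [   0.80     0.00    -0.05]
  [  -0.05     0.70    -0.20]
  [  -0.45    -0.35     0.75]
Cofactors of I−A, C_ij = (−1)^(i+j)·(minor ij) (rows/columns in the sector order above):
  C_11 = (0.70)(0.75) − (-0.20)(-0.35) = 0.4550
  C_12 = −[(-0.05)(0.75) − (-0.20)(-0.45)] = 0.1275
  C_13 = (-0.05)(-0.35) − (0.70)(-0.45) = 0.3325
  C_21 = −[(0.00)(0.75) − (-0.05)(-0.35)] = 0.0175
  C_22 = (0.80)(0.75) − (-0.05)(-0.45) = 0.5775
  C_23 = −[(0.80)(-0.35) − (0.00)(-0.45)] = 0.2800
  C_31 = (0.00)(-0.20) − (-0.05)(0.70) = 0.0350
  C_32 = −[(0.80)(-0.20) − (-0.05)(-0.05)] = 0.1625
  C_33 = (0.80)(0.70) − (0.00)(-0.05) = 0.5600
det(I−A) = Σ_j (I−A)_1j·C_1j = (0.80)(0.4550) + (0.00)(0.1275) + (-0.05)(0.3325) = 0.347375
adj(I−A) = Cᵀ =
  [ 0.4550   0.0175   0.0350]
  [ 0.1275   0.5775   0.1625]
  [ 0.3325   0.2800   0.5600]
(I − A)⁻¹ = adj(I−A) / det(I−A) ≈
  [   1.3098     0.0504     0.1008]
  [   0.3670     1.6625     0.4678]
  [   0.9572     0.8060     1.6121]
First solve x = (I − A)⁻¹ d = adj(I−A)·d / det(I−A); in particular x_2 = (0.1275·220 + 0.5775·140 + 0.1625·80) / 0.347375 = 121.90 / 0.347375 ≈ 350.91760.
Intermediate flow from 2 to 2: z_22 = a_22 · x_2 = 0.30 × 121.90 / 0.347375 = 36.57 / 0.347375 ≈ 105.275.

z_22 = 105.275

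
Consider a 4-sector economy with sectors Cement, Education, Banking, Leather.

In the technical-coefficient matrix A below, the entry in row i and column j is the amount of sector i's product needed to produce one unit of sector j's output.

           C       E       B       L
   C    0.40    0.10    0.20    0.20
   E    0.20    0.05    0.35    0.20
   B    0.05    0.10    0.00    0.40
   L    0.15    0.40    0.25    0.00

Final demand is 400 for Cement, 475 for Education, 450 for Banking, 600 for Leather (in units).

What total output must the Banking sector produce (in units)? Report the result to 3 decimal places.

x_B = 1631.900

I − A =
  [   0.60    -0.10    -0.20    -0.20]
  [  -0.20     0.95    -0.35    -0.20]
  [  -0.05    -0.10     1.00    -0.40]
  [  -0.15    -0.40    -0.25     1.00]
Compute the cofactors C_ij = (−1)^(i+j)·(3×3 minor ij) of I−A; the adjugate is their transpose:
adj(I−A) = Cᵀ =
  [ 0.679000   0.227000   0.289500   0.297000]
  [ 0.251000   0.485500   0.285500   0.261500]
  [ 0.155500   0.168000   0.454500   0.246500]
  [ 0.241125   0.270250   0.271250   0.513750]
det(I−A) = Σ_j (I−A)_1j·C_1j = (0.60)(0.679000) + (-0.10)(0.251000) + (-0.20)(0.155500) + (-0.20)(0.241125) = 0.302975
(I − A)⁻¹ = adj(I−A) / det(I−A) ≈
  [   2.2411     0.7492     0.9555     0.9803]
  [   0.8285     1.6024     0.9423     0.8631]
  [   0.5132     0.5545     1.5001     0.8136]
  [   0.7959     0.8920     0.8953     1.6957]
x = (I − A)⁻¹ d = adj(I−A)·d / det(I−A), with det(I−A) = 0.302975:
  x_C = (0.679000·400 + 0.227000·475 + 0.289500·450 + 0.297000·600) / 0.302975 = 687.90 / 0.302975 ≈ 2270.484
  x_E = (0.251000·400 + 0.485500·475 + 0.285500·450 + 0.261500·600) / 0.302975 = 616.3875 / 0.302975 ≈ 2034.450
  x_B = (0.155500·400 + 0.168000·475 + 0.454500·450 + 0.246500·600) / 0.302975 = 494.425 / 0.302975 ≈ 1631.900
  x_L = (0.241125·400 + 0.270250·475 + 0.271250·450 + 0.513750·600) / 0.302975 = 655.13125 / 0.302975 ≈ 2162.328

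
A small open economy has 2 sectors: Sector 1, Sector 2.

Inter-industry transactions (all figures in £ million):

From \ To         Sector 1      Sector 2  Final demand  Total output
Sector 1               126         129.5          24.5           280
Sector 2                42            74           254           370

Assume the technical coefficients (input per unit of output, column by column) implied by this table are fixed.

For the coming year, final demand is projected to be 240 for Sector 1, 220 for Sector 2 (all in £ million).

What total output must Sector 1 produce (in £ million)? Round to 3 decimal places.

x_1 = 694.194

Technical coefficients a_ij = z_ij / X_j:
  a_11 = 126/280 = 0.45, a_21 = 42/280 = 0.15
  a_12 = 129.5/370 = 0.35, a_22 = 74/370 = 0.20
I − A =
  [   0.55    -0.35]
  [  -0.15     0.80]
det(I−A) = (0.55)(0.80) − (-0.35)(-0.15) = 0.3875
adj(I−A) = [[0.80, 0.35], [0.15, 0.55]]
(I − A)⁻¹ = adj(I−A) / det(I−A) ≈
  [   2.0645     0.9032]
  [   0.3871     1.4194]
x = (I − A)⁻¹ d = adj(I−A)·d / det(I−A), with det(I−A) = 0.3875:
  x_1 = (0.80·240 + 0.35·220) / 0.3875 = 269.00 / 0.3875 ≈ 694.194
  x_2 = (0.15·240 + 0.55·220) / 0.3875 = 157.00 / 0.3875 ≈ 405.161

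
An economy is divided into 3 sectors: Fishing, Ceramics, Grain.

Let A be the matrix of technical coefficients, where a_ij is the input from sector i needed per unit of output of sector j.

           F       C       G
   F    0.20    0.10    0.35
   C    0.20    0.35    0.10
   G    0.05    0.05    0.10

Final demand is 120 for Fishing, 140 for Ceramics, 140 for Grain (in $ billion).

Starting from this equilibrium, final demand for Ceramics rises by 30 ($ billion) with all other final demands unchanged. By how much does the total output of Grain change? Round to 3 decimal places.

Δx_G = 3.135

I − A =
  [   0.80    -0.10    -0.35]
  [  -0.20     0.65    -0.10]
  [  -0.05    -0.05     0.90]
Cofactors of I−A, C_ij = (−1)^(i+j)·(minor ij) (rows/columns in the sector order above):
  C_11 = (0.65)(0.90) − (-0.10)(-0.05) = 0.5800
  C_12 = −[(-0.20)(0.90) − (-0.10)(-0.05)] = 0.1850
  C_13 = (-0.20)(-0.05) − (0.65)(-0.05) = 0.0425
  C_21 = −[(-0.10)(0.90) − (-0.35)(-0.05)] = 0.1075
  C_22 = (0.80)(0.90) − (-0.35)(-0.05) = 0.7025
  C_23 = −[(0.80)(-0.05) − (-0.10)(-0.05)] = 0.0450
  C_31 = (-0.10)(-0.10) − (-0.35)(0.65) = 0.2375
  C_32 = −[(0.80)(-0.10) − (-0.35)(-0.20)] = 0.1500
  C_33 = (0.80)(0.65) − (-0.10)(-0.20) = 0.5000
det(I−A) = Σ_j (I−A)_1j·C_1j = (0.80)(0.5800) + (-0.10)(0.1850) + (-0.35)(0.0425) = 0.430625
adj(I−A) = Cᵀ =
  [ 0.5800   0.1075   0.2375]
  [ 0.1850   0.7025   0.1500]
  [ 0.0425   0.0450   0.5000]
(I − A)⁻¹ = adj(I−A) / det(I−A) ≈
  [   1.3469     0.2496     0.5515]
  [   0.4296     1.6313     0.3483]
  [   0.0987     0.1045     1.1611]
Δx = (I − A)⁻¹ Δd with Δd having +30 in the Ceramics component and 0 elsewhere.
So Δx_G = L_GC · (+30), where L_GC = adj(I−A)_GC / det(I−A) = 0.0450 / 0.430625.
Δx_G = 0.0450 × (+30) / 0.430625 = 1.35 / 0.430625 ≈ 3.135.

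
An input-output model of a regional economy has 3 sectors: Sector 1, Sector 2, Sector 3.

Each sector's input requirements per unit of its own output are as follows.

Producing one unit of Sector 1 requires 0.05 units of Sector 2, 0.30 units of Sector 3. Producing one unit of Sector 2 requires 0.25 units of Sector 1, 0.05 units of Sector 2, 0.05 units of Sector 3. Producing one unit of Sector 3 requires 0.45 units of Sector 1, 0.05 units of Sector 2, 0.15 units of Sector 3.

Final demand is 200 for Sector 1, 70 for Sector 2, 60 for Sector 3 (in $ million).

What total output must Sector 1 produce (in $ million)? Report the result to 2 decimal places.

x_1 = 308.28

I − A =
  [   1.00    -0.25    -0.45]
  [  -0.05     0.95    -0.05]
  [  -0.30    -0.05     0.85]
Cofactors of I−A, C_ij = (−1)^(i+j)·(minor ij) (rows/columns in the sector order above):
  C_11 = (0.95)(0.85) − (-0.05)(-0.05) = 0.8050
  C_12 = −[(-0.05)(0.85) − (-0.05)(-0.30)] = 0.0575
  C_13 = (-0.05)(-0.05) − (0.95)(-0.30) = 0.2875
  C_21 = −[(-0.25)(0.85) − (-0.45)(-0.05)] = 0.2350
  C_22 = (1.00)(0.85) − (-0.45)(-0.30) = 0.7150
  C_23 = −[(1.00)(-0.05) − (-0.25)(-0.30)] = 0.1250
  C_31 = (-0.25)(-0.05) − (-0.45)(0.95) = 0.4400
  C_32 = −[(1.00)(-0.05) − (-0.45)(-0.05)] = 0.0725
  C_33 = (1.00)(0.95) − (-0.25)(-0.05) = 0.9375
det(I−A) = Σ_j (I−A)_1j·C_1j = (1.00)(0.8050) + (-0.25)(0.0575) + (-0.45)(0.2875) = 0.66125
adj(I−A) = Cᵀ =
  [ 0.8050   0.2350   0.4400]
  [ 0.0575   0.7150   0.0725]
  [ 0.2875   0.1250   0.9375]
(I − A)⁻¹ = adj(I−A) / det(I−A) ≈
  [   1.2174     0.3554     0.6654]
  [   0.0870     1.0813     0.1096]
  [   0.4348     0.1890     1.4178]
x = (I − A)⁻¹ d = adj(I−A)·d / det(I−A), with det(I−A) = 0.66125:
  x_1 = (0.8050·200 + 0.2350·70 + 0.4400·60) / 0.66125 = 203.85 / 0.66125 ≈ 308.28
  x_2 = (0.0575·200 + 0.7150·70 + 0.0725·60) / 0.66125 = 65.90 / 0.66125 ≈ 99.66
  x_3 = (0.2875·200 + 0.1250·70 + 0.9375·60) / 0.66125 = 122.50 / 0.66125 ≈ 185.26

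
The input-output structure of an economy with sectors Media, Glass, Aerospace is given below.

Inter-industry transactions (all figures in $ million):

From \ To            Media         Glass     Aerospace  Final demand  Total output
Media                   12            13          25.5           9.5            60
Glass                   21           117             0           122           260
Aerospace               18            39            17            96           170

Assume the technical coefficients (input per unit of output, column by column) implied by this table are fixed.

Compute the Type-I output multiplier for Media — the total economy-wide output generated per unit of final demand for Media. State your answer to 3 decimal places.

m_1 = 2.956

Technical coefficients a_ij = z_ij / X_j:
  a_11 = 12/60 = 0.20, a_21 = 21/60 = 0.35, a_31 = 18/60 = 0.30
  a_12 = 13/260 = 0.05, a_22 = 117/260 = 0.45, a_32 = 39/260 = 0.15
  a_13 = 25.5/170 = 0.15, a_23 = 0/170 = 0.00, a_33 = 17/170 = 0.10
I − A =
  [   0.80    -0.05    -0.15]
  [  -0.35     0.55     0.00]
  [  -0.30    -0.15     0.90]
Cofactors of I−A, C_ij = (−1)^(i+j)·(minor ij) (rows/columns in the sector order above):
  C_11 = (0.55)(0.90) − (0.00)(-0.15) = 0.4950
  C_12 = −[(-0.35)(0.90) − (0.00)(-0.30)] = 0.3150
  C_13 = (-0.35)(-0.15) − (0.55)(-0.30) = 0.2175
  C_21 = −[(-0.05)(0.90) − (-0.15)(-0.15)] = 0.0675
  C_22 = (0.80)(0.90) − (-0.15)(-0.30) = 0.6750
  C_23 = −[(0.80)(-0.15) − (-0.05)(-0.30)] = 0.1350
  C_31 = (-0.05)(0.00) − (-0.15)(0.55) = 0.0825
  C_32 = −[(0.80)(0.00) − (-0.15)(-0.35)] = 0.0525
  C_33 = (0.80)(0.55) − (-0.05)(-0.35) = 0.4225
det(I−A) = Σ_j (I−A)_1j·C_1j = (0.80)(0.4950) + (-0.05)(0.3150) + (-0.15)(0.2175) = 0.347625
adj(I−A) = Cᵀ =
  [ 0.4950   0.0675   0.0825]
  [ 0.3150   0.6750   0.0525]
  [ 0.2175   0.1350   0.4225]
(I − A)⁻¹ = adj(I−A) / det(I−A) ≈
  [   1.4239     0.1942     0.2373]
  [   0.9061     1.9417     0.1510]
  [   0.6257     0.3883     1.2154]
The output multiplier for sector j is the column-j sum of the Leontief inverse (I − A)⁻¹ = adj(I−A) / det(I−A).
Column 1 of adj(I−A): (0.4950, 0.3150, 0.2175); det(I−A) = 0.347625.
m_1 = (0.4950 + 0.3150 + 0.2175) / 0.347625 = 1.0275 / 0.347625 ≈ 2.956.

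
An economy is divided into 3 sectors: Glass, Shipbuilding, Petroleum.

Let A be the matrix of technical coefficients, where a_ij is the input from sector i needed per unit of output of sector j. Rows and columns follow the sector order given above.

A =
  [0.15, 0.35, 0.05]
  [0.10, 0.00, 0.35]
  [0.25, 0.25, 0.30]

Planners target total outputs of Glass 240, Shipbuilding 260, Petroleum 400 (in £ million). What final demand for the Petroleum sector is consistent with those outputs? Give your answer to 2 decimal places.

d_P = 155.00

I − A =
  [   0.85    -0.35    -0.05]
  [  -0.10     1.00    -0.35]
  [  -0.25    -0.25     0.70]
d = (I − A) x:
  d_G = (+0.85)·240 + (-0.35)·260 + (-0.05)·400 = 93.00
  d_S = (-0.10)·240 + (+1.00)·260 + (-0.35)·400 = 96.00
  d_P = (-0.25)·240 + (-0.25)·260 + (+0.70)·400 = 155.00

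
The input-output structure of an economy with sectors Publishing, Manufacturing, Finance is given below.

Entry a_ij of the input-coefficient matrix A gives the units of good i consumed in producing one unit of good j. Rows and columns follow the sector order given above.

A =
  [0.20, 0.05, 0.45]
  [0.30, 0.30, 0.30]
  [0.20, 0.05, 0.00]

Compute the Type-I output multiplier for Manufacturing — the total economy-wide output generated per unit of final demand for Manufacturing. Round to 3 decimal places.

m_M = 1.809

I − A =
  [   0.80    -0.05    -0.45]
  [  -0.30     0.70    -0.30]
  [  -0.20    -0.05     1.00]
Cofactors of I−A, C_ij = (−1)^(i+j)·(minor ij) (rows/columns in the sector order above):
  C_11 = (0.70)(1.00) − (-0.30)(-0.05) = 0.6850
  C_12 = −[(-0.30)(1.00) − (-0.30)(-0.20)] = 0.3600
  C_13 = (-0.30)(-0.05) − (0.70)(-0.20) = 0.1550
  C_21 = −[(-0.05)(1.00) − (-0.45)(-0.05)] = 0.0725
  C_22 = (0.80)(1.00) − (-0.45)(-0.20) = 0.7100
  C_23 = −[(0.80)(-0.05) − (-0.05)(-0.20)] = 0.0500
  C_31 = (-0.05)(-0.30) − (-0.45)(0.70) = 0.3300
  C_32 = −[(0.80)(-0.30) − (-0.45)(-0.30)] = 0.3750
  C_33 = (0.80)(0.70) − (-0.05)(-0.30) = 0.5450
det(I−A) = Σ_j (I−A)_1j·C_1j = (0.80)(0.6850) + (-0.05)(0.3600) + (-0.45)(0.1550) = 0.46025
adj(I−A) = Cᵀ =
  [ 0.6850   0.0725   0.3300]
  [ 0.3600   0.7100   0.3750]
  [ 0.1550   0.0500   0.5450]
(I − A)⁻¹ = adj(I−A) / det(I−A) ≈
  [   1.4883     0.1575     0.7170]
  [   0.7822     1.5426     0.8148]
  [   0.3368     0.1086     1.1841]
The output multiplier for sector j is the column-j sum of the Leontief inverse (I − A)⁻¹ = adj(I−A) / det(I−A).
Column M of adj(I−A): (0.0725, 0.7100, 0.0500); det(I−A) = 0.46025.
m_M = (0.0725 + 0.7100 + 0.0500) / 0.46025 = 0.8325 / 0.46025 ≈ 1.809.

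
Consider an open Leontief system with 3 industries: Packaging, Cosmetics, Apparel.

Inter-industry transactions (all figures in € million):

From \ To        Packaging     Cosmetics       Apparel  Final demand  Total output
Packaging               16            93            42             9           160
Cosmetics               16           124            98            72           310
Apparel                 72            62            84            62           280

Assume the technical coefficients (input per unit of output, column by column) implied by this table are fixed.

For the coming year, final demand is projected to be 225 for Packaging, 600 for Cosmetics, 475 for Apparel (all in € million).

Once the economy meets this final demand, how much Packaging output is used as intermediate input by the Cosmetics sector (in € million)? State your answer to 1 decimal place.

z_12 = 805.1

Technical coefficients a_ij = z_ij / X_j:
  a_11 = 16/160 = 0.10, a_21 = 16/160 = 0.10, a_31 = 72/160 = 0.45
  a_12 = 93/310 = 0.30, a_22 = 124/310 = 0.40, a_32 = 62/310 = 0.20
  a_13 = 42/280 = 0.15, a_23 = 98/280 = 0.35, a_33 = 84/280 = 0.30
I − A =
  [   0.90    -0.30    -0.15]
  [  -0.10     0.60    -0.35]
  [  -0.45    -0.20     0.70]
Cofactors of I−A, C_ij = (−1)^(i+j)·(minor ij) (rows/columns in the sector order above):
  C_11 = (0.60)(0.70) − (-0.35)(-0.20) = 0.3500
  C_12 = −[(-0.10)(0.70) − (-0.35)(-0.45)] = 0.2275
  C_13 = (-0.10)(-0.20) − (0.60)(-0.45) = 0.2900
  C_21 = −[(-0.30)(0.70) − (-0.15)(-0.20)] = 0.2400
  C_22 = (0.90)(0.70) − (-0.15)(-0.45) = 0.5625
  C_23 = −[(0.90)(-0.20) − (-0.30)(-0.45)] = 0.3150
  C_31 = (-0.30)(-0.35) − (-0.15)(0.60) = 0.1950
  C_32 = −[(0.90)(-0.35) − (-0.15)(-0.10)] = 0.3300
  C_33 = (0.90)(0.60) − (-0.30)(-0.10) = 0.5100
det(I−A) = Σ_j (I−A)_1j·C_1j = (0.90)(0.3500) + (-0.30)(0.2275) + (-0.15)(0.2900) = 0.20325
adj(I−A) = Cᵀ =
  [ 0.3500   0.2400   0.1950]
  [ 0.2275   0.5625   0.3300]
  [ 0.2900   0.3150   0.5100]
(I − A)⁻¹ = adj(I−A) / det(I−A) ≈
  [   1.7220     1.1808     0.9594]
  [   1.1193     2.7675     1.6236]
  [   1.4268     1.5498     2.5092]
First solve x = (I − A)⁻¹ d = adj(I−A)·d / det(I−A); in particular x_2 = (0.2275·225 + 0.5625·600 + 0.3300·475) / 0.20325 = 545.4375 / 0.20325 ≈ 2683.579.
Intermediate flow from 1 to 2: z_12 = a_12 · x_2 = 0.30 × 545.4375 / 0.20325 = 163.63125 / 0.20325 ≈ 805.1.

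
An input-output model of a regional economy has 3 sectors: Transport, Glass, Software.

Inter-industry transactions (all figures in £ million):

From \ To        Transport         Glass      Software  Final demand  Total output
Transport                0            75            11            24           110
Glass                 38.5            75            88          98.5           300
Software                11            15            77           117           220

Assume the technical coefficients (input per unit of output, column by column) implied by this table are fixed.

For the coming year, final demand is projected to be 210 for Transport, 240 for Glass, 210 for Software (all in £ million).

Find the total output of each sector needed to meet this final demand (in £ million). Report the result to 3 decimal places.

Technical coefficients a_ij = z_ij / X_j:
  a_TT = 0/110 = 0.00, a_GT = 38.5/110 = 0.35, a_ST = 11/110 = 0.10
  a_TG = 75/300 = 0.25, a_GG = 75/300 = 0.25, a_SG = 15/300 = 0.05
  a_TS = 11/220 = 0.05, a_GS = 88/220 = 0.40, a_SS = 77/220 = 0.35
I − A =
  [   1.00    -0.25    -0.05]
  [  -0.35     0.75    -0.40]
  [  -0.10    -0.05     0.65]
Cofactors of I−A, C_ij = (−1)^(i+j)·(minor ij) (rows/columns in the sector order above):
  C_11 = (0.75)(0.65) − (-0.40)(-0.05) = 0.4675
  C_12 = −[(-0.35)(0.65) − (-0.40)(-0.10)] = 0.2675
  C_13 = (-0.35)(-0.05) − (0.75)(-0.10) = 0.0925
  C_21 = −[(-0.25)(0.65) − (-0.05)(-0.05)] = 0.1650
  C_22 = (1.00)(0.65) − (-0.05)(-0.10) = 0.6450
  C_23 = −[(1.00)(-0.05) − (-0.25)(-0.10)] = 0.0750
  C_31 = (-0.25)(-0.40) − (-0.05)(0.75) = 0.1375
  C_32 = −[(1.00)(-0.40) − (-0.05)(-0.35)] = 0.4175
  C_33 = (1.00)(0.75) − (-0.25)(-0.35) = 0.6625
det(I−A) = Σ_j (I−A)_1j·C_1j = (1.00)(0.4675) + (-0.25)(0.2675) + (-0.05)(0.0925) = 0.3960
adj(I−A) = Cᵀ =
  [ 0.4675   0.1650   0.1375]
  [ 0.2675   0.6450   0.4175]
  [ 0.0925   0.0750   0.6625]
(I − A)⁻¹ = adj(I−A) / det(I−A) ≈
  [   1.1806     0.4167     0.3472]
  [   0.6755     1.6288     1.0543]
  [   0.2336     0.1894     1.6730]
x = (I − A)⁻¹ d = adj(I−A)·d / det(I−A), with det(I−A) = 0.3960:
  x_T = (0.4675·210 + 0.1650·240 + 0.1375·210) / 0.3960 = 166.65 / 0.3960 ≈ 420.833
  x_G = (0.2675·210 + 0.6450·240 + 0.4175·210) / 0.3960 = 298.65 / 0.3960 ≈ 754.167
  x_S = (0.0925·210 + 0.0750·240 + 0.6625·210) / 0.3960 = 176.55 / 0.3960 ≈ 445.833

x_T = 420.833, x_G = 754.167, x_S = 445.833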